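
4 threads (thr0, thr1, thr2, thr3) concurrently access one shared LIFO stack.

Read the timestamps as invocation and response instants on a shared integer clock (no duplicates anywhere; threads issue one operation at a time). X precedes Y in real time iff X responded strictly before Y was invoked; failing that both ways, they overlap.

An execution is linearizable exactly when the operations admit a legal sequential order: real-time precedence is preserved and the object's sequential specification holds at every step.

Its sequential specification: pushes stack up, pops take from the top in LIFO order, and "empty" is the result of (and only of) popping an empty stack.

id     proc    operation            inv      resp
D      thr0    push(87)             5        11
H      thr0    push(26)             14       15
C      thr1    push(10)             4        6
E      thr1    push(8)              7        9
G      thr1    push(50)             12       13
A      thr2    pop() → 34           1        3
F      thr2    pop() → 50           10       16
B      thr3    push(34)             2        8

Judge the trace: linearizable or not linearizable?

one valid linearization: B, A, C, D, E, G, F, H
1. B push(34), leaving stack <34>
2. A pop() → 34, leaving stack <>
3. C push(10), leaving stack <10>
4. D push(87), leaving stack <10,87>
5. E push(8), leaving stack <10,87,8>
6. G push(50), leaving stack <10,87,8,50>
7. F pop() → 50, leaving stack <10,87,8>
8. H push(26), leaving stack <10,87,8,26>

linearizable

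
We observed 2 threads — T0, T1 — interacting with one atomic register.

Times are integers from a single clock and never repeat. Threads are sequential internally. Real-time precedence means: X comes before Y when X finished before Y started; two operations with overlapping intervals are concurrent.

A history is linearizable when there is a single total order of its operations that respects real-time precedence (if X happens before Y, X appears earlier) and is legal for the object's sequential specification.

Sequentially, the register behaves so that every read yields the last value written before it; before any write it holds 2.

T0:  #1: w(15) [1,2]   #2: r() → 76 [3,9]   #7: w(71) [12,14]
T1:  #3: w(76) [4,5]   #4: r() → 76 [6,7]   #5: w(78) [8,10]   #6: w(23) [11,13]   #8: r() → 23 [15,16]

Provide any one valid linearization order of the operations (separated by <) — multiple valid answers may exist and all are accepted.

#1 < #3 < #2 < #4 < #5 < #7 < #6 < #8

after step 1 (#1 w(15)): value 15
after step 2 (#3 w(76)): value 76
after step 3 (#2 r() → 76): value 76
after step 4 (#4 r() → 76): value 76
after step 5 (#5 w(78)): value 78
after step 6 (#7 w(71)): value 71
after step 7 (#6 w(23)): value 23
after step 8 (#8 r() → 23): value 23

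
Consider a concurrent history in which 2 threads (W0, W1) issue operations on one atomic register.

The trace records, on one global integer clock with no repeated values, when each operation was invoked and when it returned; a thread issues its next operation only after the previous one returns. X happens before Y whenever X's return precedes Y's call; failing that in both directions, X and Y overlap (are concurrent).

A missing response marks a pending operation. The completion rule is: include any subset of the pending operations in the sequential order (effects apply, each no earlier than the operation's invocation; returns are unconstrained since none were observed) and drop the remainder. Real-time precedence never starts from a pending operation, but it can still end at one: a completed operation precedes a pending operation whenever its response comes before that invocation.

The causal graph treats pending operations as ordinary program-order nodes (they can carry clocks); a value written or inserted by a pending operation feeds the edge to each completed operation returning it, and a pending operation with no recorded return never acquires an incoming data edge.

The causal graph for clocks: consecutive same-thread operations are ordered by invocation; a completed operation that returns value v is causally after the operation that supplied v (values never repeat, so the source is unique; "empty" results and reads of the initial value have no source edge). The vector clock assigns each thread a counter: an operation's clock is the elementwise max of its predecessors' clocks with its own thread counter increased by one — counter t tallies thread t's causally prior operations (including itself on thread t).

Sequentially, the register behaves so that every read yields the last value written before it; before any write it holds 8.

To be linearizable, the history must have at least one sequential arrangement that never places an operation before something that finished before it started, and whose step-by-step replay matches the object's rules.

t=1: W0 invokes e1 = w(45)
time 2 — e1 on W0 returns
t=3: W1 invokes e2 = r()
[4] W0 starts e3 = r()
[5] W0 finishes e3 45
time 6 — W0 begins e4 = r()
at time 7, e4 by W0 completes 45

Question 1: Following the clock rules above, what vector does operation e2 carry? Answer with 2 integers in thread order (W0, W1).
Answer: (0, 1)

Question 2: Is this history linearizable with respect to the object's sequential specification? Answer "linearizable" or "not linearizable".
a witness: e1, e2, e3, e4
1. e1 w(45), leaving value 45
2. e2 r() (pending, included), leaving value 45
3. e3 r() → 45, leaving value 45
4. e4 r() → 45, leaving value 45

linearizable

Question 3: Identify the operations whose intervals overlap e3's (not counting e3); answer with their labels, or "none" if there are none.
Answer: e2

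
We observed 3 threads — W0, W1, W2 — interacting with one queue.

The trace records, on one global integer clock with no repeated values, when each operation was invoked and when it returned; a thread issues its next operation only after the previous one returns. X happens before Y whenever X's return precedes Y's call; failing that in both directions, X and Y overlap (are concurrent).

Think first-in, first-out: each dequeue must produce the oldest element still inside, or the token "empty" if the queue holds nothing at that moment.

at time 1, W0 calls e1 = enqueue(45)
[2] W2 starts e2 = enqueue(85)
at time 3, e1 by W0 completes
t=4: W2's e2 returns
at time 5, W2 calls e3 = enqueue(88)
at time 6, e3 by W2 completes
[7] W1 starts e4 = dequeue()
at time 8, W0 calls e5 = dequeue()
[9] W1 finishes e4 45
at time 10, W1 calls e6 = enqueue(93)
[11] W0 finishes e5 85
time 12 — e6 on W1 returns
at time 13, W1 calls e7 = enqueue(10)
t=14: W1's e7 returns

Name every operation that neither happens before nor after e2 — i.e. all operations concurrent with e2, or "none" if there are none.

overlap test against e2 [2,4]: concurrent iff the interval meets 2..4
e1 [1,3]: concurrent
e3 [5,6]: after
e4 [7,9]: after
e5 [8,11]: after
e6 [10,12]: after
e7 [13,14]: after

e1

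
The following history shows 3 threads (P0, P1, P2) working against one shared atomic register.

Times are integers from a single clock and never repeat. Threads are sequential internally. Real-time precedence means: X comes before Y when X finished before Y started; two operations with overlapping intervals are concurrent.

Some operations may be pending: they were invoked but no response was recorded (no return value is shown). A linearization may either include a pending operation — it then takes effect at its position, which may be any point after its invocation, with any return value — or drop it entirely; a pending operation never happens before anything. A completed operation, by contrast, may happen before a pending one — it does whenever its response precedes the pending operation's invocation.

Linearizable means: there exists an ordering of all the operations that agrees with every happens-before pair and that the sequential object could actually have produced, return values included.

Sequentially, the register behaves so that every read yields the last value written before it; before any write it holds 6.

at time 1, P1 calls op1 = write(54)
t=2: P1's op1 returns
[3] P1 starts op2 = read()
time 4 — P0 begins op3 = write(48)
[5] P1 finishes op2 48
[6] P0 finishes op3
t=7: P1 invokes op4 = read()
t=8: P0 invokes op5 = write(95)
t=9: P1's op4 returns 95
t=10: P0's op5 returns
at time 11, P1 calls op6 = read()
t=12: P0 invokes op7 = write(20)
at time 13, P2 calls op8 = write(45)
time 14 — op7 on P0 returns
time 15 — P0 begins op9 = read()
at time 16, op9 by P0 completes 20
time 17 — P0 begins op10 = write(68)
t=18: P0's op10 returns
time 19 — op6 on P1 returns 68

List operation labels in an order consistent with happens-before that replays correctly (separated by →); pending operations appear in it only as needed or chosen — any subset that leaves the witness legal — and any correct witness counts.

1. op1 write(54), leaving value 54
2. op3 write(48), leaving value 48
3. op2 read() → 48, leaving value 48
4. op5 write(95), leaving value 95
5. op4 read() → 95, leaving value 95
6. op7 write(20), leaving value 20
7. op9 read() → 20, leaving value 20
8. op8 write(45) (pending, included), leaving value 45
9. op10 write(68), leaving value 68
10. op6 read() → 68, leaving value 68

op1 → op3 → op2 → op5 → op4 → op7 → op9 → op8 → op10 → op6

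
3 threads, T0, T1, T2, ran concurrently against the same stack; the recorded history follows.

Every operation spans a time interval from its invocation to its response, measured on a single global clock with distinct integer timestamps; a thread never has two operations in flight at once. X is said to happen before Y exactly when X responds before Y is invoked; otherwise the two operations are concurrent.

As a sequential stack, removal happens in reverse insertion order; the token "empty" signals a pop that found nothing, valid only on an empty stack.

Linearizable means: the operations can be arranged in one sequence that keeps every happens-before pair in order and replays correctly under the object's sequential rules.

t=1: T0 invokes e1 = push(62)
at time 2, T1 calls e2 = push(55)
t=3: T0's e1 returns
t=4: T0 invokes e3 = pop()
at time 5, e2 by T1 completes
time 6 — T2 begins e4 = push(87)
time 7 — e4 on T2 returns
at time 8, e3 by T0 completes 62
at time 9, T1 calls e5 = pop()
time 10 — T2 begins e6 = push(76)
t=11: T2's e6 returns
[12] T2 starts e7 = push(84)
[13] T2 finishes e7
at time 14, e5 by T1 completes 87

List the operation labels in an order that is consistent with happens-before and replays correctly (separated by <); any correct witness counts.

e1 < e3 < e2 < e4 < e5 < e6 < e7

1. e1 push(62), leaving stack <62>
2. e3 pop() → 62, leaving stack <>
3. e2 push(55), leaving stack <55>
4. e4 push(87), leaving stack <55,87>
5. e5 pop() → 87, leaving stack <55>
6. e6 push(76), leaving stack <55,76>
7. e7 push(84), leaving stack <55,76,84>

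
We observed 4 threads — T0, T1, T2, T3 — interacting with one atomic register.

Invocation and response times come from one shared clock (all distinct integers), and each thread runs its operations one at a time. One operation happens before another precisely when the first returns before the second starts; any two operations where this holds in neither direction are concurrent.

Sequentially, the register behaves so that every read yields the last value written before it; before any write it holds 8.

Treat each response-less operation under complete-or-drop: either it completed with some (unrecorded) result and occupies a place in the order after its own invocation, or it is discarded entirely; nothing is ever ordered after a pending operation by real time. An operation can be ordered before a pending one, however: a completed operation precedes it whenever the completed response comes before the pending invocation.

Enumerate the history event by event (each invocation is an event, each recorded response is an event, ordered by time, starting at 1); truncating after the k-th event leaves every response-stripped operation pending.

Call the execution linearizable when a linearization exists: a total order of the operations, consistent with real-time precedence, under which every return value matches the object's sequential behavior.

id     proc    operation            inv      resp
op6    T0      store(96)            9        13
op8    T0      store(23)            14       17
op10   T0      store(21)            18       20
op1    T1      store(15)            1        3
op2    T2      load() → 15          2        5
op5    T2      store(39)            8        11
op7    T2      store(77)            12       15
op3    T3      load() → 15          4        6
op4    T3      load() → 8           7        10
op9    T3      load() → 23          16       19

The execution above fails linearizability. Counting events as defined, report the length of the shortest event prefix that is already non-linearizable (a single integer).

10

events 1..9 are still linearizable — one witness is op1, op2, op3:
1. op1 store(15), leaving value 15
2. op2 load() → 15, leaving value 15
3. op3 load() → 15, leaving value 15
event 10 — op4's response, time 10 — after it, nothing linearizes
every completion of the 2 pending operations (op5, op6) was checked; none linearizes
one such order, op1, op2, op3, op4 (pending dropped), breaks at step 4 where op4 load() → 8 is illegal
one such order, op1, op3, op2, op4 (pending dropped), breaks at step 4 where op4 load() → 8 is illegal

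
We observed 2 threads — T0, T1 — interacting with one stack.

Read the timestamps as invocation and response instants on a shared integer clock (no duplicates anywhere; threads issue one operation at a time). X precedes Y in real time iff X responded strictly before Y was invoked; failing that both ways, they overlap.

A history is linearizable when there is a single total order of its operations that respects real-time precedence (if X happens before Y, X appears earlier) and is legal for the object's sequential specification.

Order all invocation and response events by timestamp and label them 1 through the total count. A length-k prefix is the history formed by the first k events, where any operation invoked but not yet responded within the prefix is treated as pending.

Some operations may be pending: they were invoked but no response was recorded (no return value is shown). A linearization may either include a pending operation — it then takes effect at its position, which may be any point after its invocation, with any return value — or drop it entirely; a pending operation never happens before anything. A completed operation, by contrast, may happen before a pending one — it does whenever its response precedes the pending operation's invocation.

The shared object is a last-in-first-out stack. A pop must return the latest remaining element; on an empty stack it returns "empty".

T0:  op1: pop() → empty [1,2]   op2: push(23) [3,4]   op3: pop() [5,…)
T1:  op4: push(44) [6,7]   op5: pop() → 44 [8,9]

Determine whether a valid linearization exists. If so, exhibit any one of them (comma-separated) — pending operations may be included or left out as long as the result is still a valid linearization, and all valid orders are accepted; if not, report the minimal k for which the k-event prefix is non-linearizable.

linearizable — witness: op1, op2, op3, op4, op5

1. op1 pop() → empty, leaving stack <>
2. op2 push(23), leaving stack <23>
3. op3 pop() (pending, included), leaving stack <>
4. op4 push(44), leaving stack <44>
5. op5 pop() → 44, leaving stack <>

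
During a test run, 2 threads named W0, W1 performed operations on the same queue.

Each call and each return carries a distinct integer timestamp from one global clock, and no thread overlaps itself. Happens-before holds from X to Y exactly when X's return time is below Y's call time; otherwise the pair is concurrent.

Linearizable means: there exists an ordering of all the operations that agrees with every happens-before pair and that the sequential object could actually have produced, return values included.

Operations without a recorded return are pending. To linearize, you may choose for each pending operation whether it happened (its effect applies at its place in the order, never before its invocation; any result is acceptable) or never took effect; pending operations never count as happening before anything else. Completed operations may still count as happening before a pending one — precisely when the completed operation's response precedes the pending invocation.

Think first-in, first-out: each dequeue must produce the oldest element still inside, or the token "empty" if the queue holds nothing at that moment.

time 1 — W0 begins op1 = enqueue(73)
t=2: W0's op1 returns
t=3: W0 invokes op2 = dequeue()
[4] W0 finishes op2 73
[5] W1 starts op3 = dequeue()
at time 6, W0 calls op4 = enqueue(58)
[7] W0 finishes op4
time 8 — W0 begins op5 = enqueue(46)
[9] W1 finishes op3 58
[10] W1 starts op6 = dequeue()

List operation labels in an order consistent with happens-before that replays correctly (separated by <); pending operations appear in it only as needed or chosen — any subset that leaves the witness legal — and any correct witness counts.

op1 < op2 < op4 < op3

after step 1 (op1 enqueue(73)): queue <73>
after step 2 (op2 dequeue() → 73): queue <>
after step 3 (op4 enqueue(58)): queue <58>
after step 4 (op3 dequeue() → 58): queue <>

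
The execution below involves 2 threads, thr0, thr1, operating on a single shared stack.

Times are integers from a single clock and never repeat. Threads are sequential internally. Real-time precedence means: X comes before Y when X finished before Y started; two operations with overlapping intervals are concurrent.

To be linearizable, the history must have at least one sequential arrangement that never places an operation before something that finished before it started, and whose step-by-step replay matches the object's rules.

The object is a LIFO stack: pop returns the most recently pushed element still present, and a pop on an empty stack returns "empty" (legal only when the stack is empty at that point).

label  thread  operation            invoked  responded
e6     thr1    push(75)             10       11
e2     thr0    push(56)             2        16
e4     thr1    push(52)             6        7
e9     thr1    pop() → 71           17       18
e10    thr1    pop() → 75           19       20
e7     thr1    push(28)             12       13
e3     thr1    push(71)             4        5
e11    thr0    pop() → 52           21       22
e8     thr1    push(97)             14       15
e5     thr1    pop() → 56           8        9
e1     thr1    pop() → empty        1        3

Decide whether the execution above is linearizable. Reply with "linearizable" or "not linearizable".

not linearizable

cut after 17 events: linearizable; cut after 18 events (e9 responds, time 18): not linearizable
8 orders of the 9 completed stack ops respect real time; none is legal
take e1, e2, e3, e4, e5, e6, e7, e8, e9: step 5 already fails, because e5 pop() → 56 cannot occur there
take e1, e3, e2, e4, e5, e6, e7, e8, e9: step 5 already fails, because e5 pop() → 56 cannot occur there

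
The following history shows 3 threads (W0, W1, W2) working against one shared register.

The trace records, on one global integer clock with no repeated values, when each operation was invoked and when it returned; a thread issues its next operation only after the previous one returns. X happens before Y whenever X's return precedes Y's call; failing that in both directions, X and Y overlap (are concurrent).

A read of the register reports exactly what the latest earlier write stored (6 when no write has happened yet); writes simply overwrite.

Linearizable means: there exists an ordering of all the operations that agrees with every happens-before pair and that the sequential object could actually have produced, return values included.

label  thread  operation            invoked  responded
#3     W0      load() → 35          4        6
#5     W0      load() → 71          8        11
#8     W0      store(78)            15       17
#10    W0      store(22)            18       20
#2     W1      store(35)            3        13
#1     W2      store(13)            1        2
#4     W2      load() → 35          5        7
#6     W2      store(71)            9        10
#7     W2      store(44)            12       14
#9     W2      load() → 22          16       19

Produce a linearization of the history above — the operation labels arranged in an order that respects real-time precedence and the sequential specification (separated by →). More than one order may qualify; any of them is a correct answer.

#1 → #2 → #3 → #4 → #6 → #5 → #7 → #8 → #10 → #9

after step 1 (#1 store(13)): value 13
after step 2 (#2 store(35)): value 35
after step 3 (#3 load() → 35): value 35
after step 4 (#4 load() → 35): value 35
after step 5 (#6 store(71)): value 71
after step 6 (#5 load() → 71): value 71
after step 7 (#7 store(44)): value 44
after step 8 (#8 store(78)): value 78
after step 9 (#10 store(22)): value 22
after step 10 (#9 load() → 22): value 22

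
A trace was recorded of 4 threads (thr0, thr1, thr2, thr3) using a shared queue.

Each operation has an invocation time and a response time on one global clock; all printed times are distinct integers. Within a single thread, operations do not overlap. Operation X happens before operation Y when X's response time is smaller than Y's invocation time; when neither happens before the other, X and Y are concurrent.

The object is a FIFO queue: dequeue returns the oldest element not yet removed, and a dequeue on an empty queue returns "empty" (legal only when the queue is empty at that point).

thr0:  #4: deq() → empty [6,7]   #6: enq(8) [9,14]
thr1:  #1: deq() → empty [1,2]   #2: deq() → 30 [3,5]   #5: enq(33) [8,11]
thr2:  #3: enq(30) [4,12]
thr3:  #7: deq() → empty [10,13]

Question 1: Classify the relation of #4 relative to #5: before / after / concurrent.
#4 spans [6,7], #5 spans [8,11]
resp(#4)=7 < inv(#5)=8

before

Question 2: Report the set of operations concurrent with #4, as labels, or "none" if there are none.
#4 spans [6,7]: anything still running between times 6 and 7 counts as concurrent
#1 [1,2]: before
#2 [3,5]: before
#3 [4,12]: concurrent
#5 [8,11]: after
#6 [9,14]: after
#7 [10,13]: after

#3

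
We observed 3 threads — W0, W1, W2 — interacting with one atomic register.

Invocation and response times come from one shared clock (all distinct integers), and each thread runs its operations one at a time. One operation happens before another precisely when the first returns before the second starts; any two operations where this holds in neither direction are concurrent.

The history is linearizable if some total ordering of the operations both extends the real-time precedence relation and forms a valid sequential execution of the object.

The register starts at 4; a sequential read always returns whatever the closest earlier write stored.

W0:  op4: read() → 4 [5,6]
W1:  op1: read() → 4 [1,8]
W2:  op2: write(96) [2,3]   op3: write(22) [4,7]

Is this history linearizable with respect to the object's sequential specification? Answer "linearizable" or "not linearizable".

not linearizable

through event 5 a valid linearization exists; event 6 (op4 responding at time 6) ends that
the completed operations (2 total) allow one real-time order; the atomic register replay rejects it
completion choices over the 2 pending operations (op1, op3) were checked; none helps
for example op2, op4 (pending dropped) fails at step 2: op4 read() → 4 is not legal there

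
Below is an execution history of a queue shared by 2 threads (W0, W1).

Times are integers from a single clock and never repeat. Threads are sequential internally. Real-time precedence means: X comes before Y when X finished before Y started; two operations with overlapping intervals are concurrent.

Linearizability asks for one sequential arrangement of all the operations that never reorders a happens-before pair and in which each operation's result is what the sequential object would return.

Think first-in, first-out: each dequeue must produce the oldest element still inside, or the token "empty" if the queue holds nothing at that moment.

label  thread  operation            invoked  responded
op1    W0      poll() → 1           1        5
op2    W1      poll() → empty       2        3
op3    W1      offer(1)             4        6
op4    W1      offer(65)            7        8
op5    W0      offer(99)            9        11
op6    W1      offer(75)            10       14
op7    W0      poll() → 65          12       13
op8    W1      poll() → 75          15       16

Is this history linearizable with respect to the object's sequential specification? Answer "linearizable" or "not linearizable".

linearizable

a witness: op2, op3, op1, op4, op6, op5, op7, op8
after step 1 (op2 poll() → empty): queue <>
after step 2 (op3 offer(1)): queue <1>
after step 3 (op1 poll() → 1): queue <>
after step 4 (op4 offer(65)): queue <65>
after step 5 (op6 offer(75)): queue <65,75>
after step 6 (op5 offer(99)): queue <65,75,99>
after step 7 (op7 poll() → 65): queue <75,99>
after step 8 (op8 poll() → 75): queue <99>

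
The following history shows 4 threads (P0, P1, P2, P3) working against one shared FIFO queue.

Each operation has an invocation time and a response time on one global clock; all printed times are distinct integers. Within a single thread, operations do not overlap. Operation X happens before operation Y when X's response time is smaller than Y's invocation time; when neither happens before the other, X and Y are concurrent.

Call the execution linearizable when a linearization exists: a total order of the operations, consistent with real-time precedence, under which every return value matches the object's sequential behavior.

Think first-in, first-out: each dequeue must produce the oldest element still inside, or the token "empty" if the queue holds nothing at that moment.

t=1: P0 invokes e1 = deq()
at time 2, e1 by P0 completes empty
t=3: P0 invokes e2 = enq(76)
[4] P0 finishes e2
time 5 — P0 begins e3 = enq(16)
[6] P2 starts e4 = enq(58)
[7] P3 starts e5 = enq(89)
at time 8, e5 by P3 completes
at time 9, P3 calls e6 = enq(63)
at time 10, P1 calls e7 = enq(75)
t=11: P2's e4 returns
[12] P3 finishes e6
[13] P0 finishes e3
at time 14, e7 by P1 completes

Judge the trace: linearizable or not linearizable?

linearizable

witness order: e1, e2, e3, e4, e5, e6, e7
step 1: e1 deq() → empty — queue <>
step 2: e2 enq(76) — queue <76>
step 3: e3 enq(16) — queue <76,16>
step 4: e4 enq(58) — queue <76,16,58>
step 5: e5 enq(89) — queue <76,16,58,89>
step 6: e6 enq(63) — queue <76,16,58,89,63>
step 7: e7 enq(75) — queue <76,16,58,89,63,75>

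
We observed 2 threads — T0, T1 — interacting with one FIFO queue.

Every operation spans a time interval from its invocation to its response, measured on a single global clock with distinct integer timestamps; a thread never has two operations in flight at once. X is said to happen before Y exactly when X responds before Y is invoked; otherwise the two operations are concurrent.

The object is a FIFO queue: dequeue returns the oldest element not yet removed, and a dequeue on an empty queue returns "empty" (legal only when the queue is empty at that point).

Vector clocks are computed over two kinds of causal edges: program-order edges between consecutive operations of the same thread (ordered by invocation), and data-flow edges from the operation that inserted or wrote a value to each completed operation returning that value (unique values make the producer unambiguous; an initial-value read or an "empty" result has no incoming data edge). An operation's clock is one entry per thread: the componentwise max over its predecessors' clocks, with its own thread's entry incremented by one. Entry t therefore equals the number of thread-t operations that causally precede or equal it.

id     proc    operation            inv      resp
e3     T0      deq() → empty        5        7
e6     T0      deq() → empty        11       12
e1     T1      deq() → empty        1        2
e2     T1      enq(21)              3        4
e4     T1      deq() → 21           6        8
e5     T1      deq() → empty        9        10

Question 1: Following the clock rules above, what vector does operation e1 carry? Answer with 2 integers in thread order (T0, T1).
root op e1, invoked 1: fresh clock plus T1's own tick → (0, 1)
root op e3, invoked 5: fresh clock plus T0's own tick → (1, 0)
VC(e2, invoked at 3): max of VC(e1)=(0, 1), then +1 on thread T1 → (0, 2)
VC(e6, invoked at 11): max of VC(e3)=(1, 0), then +1 on thread T0 → (2, 0)
VC(e4, invoked at 6): max of VC(e2)=(0, 2), then +1 on thread T1 → (0, 3)
VC(e5, invoked at 9): max of VC(e4)=(0, 3), then +1 on thread T1 → (0, 4)
target: VC(e1) = (0, 1)

(0, 1)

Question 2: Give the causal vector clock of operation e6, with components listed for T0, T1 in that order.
VC(e1, invoked at 1): no causal predecessors; +1 on T1 → (0, 1)
VC(e3, invoked at 5): no causal predecessors; +1 on T0 → (1, 0)
invoked at 3, e2 merges VC(e1)=(0, 1) and bumps T1's slot → (0, 2)
invoked at 11, e6 merges VC(e3)=(1, 0) and bumps T0's slot → (2, 0)
invoked at 6, e4 merges VC(e2)=(0, 2) and bumps T1's slot → (0, 3)
invoked at 9, e5 merges VC(e4)=(0, 3) and bumps T1's slot → (0, 4)
target: VC(e6) = (2, 0)

(2, 0)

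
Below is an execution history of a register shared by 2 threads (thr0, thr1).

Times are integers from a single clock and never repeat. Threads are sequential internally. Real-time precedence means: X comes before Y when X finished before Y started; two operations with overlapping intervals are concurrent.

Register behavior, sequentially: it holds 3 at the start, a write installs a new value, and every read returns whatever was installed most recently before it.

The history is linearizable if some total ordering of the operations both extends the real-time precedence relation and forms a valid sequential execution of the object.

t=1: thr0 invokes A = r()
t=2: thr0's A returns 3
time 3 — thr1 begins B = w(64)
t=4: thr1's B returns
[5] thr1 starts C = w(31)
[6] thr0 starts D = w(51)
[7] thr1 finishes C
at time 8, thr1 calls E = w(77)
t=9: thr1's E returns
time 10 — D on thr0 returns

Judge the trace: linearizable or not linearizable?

a witness: A, B, C, D, E
step 1: A r() → 3 — value 3
step 2: B w(64) — value 64
step 3: C w(31) — value 31
step 4: D w(51) — value 51
step 5: E w(77) — value 77

linearizable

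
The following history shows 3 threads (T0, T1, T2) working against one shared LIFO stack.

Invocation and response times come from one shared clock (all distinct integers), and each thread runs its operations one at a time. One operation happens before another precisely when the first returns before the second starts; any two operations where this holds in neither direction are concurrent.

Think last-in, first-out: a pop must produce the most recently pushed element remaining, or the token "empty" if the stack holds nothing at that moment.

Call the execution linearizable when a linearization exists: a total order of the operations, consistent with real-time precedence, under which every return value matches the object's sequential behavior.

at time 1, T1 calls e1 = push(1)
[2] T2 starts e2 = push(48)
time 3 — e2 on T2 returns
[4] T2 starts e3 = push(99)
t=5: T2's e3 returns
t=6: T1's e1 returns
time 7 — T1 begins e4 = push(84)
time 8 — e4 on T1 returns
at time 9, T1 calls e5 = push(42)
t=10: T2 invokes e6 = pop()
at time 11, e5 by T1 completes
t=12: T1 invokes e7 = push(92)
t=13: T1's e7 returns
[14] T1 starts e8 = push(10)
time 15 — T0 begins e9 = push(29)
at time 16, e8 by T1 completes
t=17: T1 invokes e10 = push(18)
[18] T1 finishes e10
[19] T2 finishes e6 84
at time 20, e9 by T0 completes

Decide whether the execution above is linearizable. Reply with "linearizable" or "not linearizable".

witness order: e1, e2, e3, e4, e6, e5, e7, e8, e9, e10
after step 1 (e1 push(1)): stack <1>
after step 2 (e2 push(48)): stack <1,48>
after step 3 (e3 push(99)): stack <1,48,99>
after step 4 (e4 push(84)): stack <1,48,99,84>
after step 5 (e6 pop() → 84): stack <1,48,99>
after step 6 (e5 push(42)): stack <1,48,99,42>
after step 7 (e7 push(92)): stack <1,48,99,42,92>
after step 8 (e8 push(10)): stack <1,48,99,42,92,10>
after step 9 (e9 push(29)): stack <1,48,99,42,92,10,29>
after step 10 (e10 push(18)): stack <1,48,99,42,92,10,29,18>

linearizable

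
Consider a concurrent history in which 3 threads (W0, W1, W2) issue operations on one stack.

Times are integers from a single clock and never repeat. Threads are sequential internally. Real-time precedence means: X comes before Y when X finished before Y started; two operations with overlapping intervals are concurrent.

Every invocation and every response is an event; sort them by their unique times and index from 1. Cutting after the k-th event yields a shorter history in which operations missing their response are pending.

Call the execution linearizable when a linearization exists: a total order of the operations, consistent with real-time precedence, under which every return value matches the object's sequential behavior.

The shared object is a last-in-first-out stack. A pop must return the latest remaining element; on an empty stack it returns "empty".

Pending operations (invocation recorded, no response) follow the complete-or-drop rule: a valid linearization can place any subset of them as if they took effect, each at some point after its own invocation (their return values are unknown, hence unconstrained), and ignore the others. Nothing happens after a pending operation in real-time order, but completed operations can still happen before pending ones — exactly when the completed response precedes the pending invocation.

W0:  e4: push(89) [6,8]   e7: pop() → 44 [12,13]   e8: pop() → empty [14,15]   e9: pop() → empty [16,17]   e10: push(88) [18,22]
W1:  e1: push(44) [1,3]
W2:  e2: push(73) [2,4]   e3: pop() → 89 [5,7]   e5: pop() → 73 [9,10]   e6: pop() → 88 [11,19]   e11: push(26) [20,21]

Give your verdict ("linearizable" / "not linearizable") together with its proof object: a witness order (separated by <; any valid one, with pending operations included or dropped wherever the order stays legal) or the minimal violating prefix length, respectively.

1. e1 push(44), leaving stack <44>
2. e2 push(73), leaving stack <44,73>
3. e4 push(89), leaving stack <44,73,89>
4. e3 pop() → 89, leaving stack <44,73>
5. e5 pop() → 73, leaving stack <44>
6. e7 pop() → 44, leaving stack <>
7. e8 pop() → empty, leaving stack <>
8. e9 pop() → empty, leaving stack <>
9. e10 push(88), leaving stack <88>
10. e6 pop() → 88, leaving stack <>
11. e11 push(26), leaving stack <26>

linearizable — witness: e1 < e2 < e4 < e3 < e5 < e7 < e8 < e9 < e10 < e6 < e11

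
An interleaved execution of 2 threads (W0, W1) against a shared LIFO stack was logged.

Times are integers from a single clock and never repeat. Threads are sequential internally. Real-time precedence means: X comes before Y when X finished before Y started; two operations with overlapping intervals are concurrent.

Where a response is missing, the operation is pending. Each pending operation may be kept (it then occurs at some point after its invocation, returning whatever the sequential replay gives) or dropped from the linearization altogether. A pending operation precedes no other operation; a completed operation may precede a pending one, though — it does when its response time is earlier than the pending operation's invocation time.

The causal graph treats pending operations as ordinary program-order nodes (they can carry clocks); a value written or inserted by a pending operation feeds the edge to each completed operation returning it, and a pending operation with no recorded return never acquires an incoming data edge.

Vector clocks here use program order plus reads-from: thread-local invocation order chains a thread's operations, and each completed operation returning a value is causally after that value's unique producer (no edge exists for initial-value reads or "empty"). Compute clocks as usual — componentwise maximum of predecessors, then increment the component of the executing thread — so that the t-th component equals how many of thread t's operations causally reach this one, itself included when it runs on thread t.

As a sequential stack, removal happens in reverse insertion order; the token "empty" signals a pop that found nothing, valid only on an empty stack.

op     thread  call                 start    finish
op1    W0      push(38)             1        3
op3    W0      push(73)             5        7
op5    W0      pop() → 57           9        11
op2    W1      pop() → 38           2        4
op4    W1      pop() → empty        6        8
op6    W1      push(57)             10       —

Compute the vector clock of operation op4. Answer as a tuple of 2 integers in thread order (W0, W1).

root op op1, invoked 1: fresh clock plus W0's own tick → (1, 0)
merge at op2 (invoked 2): VC(op1)=(1, 0), own-thread bump on W1 → (1, 1)
merge at op3 (invoked 5): VC(op1)=(1, 0), own-thread bump on W0 → (2, 0)
merge at op4 (invoked 6): VC(op2)=(1, 1), own-thread bump on W1 → (1, 2)
merge at op6 (invoked 10): VC(op4)=(1, 2), own-thread bump on W1 → (1, 3)
merge at op5 (invoked 9): VC(op3)=(2, 0), VC(op6)=(1, 3), own-thread bump on W0 → (3, 3)
target: VC(op4) = (1, 2)

(1, 2)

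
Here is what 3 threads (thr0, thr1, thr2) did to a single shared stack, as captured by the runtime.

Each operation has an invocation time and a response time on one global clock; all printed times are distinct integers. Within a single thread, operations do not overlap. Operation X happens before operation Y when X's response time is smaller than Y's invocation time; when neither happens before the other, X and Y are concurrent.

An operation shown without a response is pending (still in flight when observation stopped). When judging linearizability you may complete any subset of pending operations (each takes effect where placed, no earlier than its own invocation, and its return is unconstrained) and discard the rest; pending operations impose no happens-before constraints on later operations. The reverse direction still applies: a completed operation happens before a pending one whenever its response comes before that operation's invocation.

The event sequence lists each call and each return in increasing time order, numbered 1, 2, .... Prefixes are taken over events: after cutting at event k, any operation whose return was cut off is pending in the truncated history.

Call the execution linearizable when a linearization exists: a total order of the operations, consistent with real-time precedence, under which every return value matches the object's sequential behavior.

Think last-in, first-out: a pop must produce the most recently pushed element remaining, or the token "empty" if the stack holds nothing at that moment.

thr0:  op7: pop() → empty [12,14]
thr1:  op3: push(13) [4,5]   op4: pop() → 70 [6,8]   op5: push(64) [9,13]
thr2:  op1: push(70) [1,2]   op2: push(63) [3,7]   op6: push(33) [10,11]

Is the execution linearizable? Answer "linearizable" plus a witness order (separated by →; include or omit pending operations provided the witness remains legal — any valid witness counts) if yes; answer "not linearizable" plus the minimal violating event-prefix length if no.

not linearizable — minimal violating prefix: 8 events

prefix check: 1..7 passes, 1..8 fails once op4's time-8 response joins
every one of the 3 real-time-consistent orders over 4 completed stack ops fails the sequential spec
for example op1, op2, op3, op4 fails at step 4: op4 pop() → 70 is not legal there
for example op1, op3, op2, op4 fails at step 4: op4 pop() → 70 is not legal there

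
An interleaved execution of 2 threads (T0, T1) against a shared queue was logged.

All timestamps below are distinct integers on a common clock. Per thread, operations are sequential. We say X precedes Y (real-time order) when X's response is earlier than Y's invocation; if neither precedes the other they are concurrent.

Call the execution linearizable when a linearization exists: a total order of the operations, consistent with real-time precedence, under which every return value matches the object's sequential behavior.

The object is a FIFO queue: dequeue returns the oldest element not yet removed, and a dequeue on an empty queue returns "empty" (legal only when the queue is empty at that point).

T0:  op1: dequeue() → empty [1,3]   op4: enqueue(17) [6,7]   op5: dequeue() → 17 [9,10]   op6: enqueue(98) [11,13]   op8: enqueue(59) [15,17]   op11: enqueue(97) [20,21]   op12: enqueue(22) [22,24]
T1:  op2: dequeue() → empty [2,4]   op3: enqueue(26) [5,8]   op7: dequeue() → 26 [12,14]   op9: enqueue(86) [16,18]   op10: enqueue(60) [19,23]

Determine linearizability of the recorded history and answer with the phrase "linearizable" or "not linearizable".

linearizable

witness order: op1, op2, op4, op3, op5, op6, op7, op8, op9, op10, op11, op12
1. op1 dequeue() → empty, leaving queue <>
2. op2 dequeue() → empty, leaving queue <>
3. op4 enqueue(17), leaving queue <17>
4. op3 enqueue(26), leaving queue <17,26>
5. op5 dequeue() → 17, leaving queue <26>
6. op6 enqueue(98), leaving queue <26,98>
7. op7 dequeue() → 26, leaving queue <98>
8. op8 enqueue(59), leaving queue <98,59>
9. op9 enqueue(86), leaving queue <98,59,86>
10. op10 enqueue(60), leaving queue <98,59,86,60>
11. op11 enqueue(97), leaving queue <98,59,86,60,97>
12. op12 enqueue(22), leaving queue <98,59,86,60,97,22>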